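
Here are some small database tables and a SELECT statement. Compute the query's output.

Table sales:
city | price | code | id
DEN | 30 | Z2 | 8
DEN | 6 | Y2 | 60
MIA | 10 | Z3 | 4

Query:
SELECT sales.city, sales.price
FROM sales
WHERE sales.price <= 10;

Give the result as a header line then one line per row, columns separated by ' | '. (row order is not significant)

== RESULT ==
sales.city | sales.price
DEN | 6
MIA | 10

Derivation:
After WHERE (2 rows):
sales.city | sales.price | sales.code | sales.id
DEN | 6 | Y2 | 60
MIA | 10 | Z3 | 4
After SELECT (2 rows):
sales.city | sales.price
DEN | 6
MIA | 10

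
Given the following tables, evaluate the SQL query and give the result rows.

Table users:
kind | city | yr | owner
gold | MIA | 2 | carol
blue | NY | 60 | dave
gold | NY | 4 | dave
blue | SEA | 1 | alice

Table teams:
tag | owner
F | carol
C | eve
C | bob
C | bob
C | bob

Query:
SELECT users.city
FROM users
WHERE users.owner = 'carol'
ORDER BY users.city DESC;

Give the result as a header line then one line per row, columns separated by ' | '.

After WHERE (1 rows):
users.kind | users.city | users.yr | users.owner
gold | MIA | 2 | carol
After SELECT (1 rows):
users.city
MIA
After ORDER BY (1 rows):
users.city
MIA

== RESULT ==
users.city
MIA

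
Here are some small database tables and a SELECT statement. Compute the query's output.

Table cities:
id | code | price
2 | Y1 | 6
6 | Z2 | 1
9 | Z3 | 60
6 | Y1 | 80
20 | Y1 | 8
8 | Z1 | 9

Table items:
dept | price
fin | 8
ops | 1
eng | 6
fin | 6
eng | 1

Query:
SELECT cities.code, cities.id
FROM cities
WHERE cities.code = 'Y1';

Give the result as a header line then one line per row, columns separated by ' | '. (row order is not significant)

After WHERE (3 rows):
cities.id | cities.code | cities.price
2 | Y1 | 6
6 | Y1 | 80
20 | Y1 | 8
After SELECT (3 rows):
cities.code | cities.id
Y1 | 2
Y1 | 6
Y1 | 20

== RESULT ==
cities.code | cities.id
Y1 | 2
Y1 | 6
Y1 | 20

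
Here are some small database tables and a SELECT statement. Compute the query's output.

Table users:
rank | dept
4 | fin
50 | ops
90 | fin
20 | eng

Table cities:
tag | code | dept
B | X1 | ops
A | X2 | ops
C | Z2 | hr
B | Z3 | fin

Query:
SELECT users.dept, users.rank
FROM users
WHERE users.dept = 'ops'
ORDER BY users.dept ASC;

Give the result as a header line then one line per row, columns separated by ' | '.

After WHERE (1 rows):
users.rank | users.dept
50 | ops
After SELECT (1 rows):
users.dept | users.rank
ops | 50
After ORDER BY (1 rows):
users.dept | users.rank
ops | 50

== RESULT ==
users.dept | users.rank
ops | 50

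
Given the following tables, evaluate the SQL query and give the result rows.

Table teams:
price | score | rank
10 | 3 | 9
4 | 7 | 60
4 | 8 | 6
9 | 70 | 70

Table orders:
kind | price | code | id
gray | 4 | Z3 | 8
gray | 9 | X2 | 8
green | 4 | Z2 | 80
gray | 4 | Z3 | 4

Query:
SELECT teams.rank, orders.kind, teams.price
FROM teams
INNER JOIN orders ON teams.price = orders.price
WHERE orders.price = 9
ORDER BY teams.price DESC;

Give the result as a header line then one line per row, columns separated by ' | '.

== RESULT ==
teams.rank | orders.kind | teams.price
70 | gray | 9

Derivation:
After JOIN orders (7 rows):
teams.price | teams.score | teams.rank | orders.kind | orders.price | orders.code | orders.id
4 | 7 | 60 | gray | 4 | Z3 | 8
4 | 7 | 60 | green | 4 | Z2 | 80
4 | 7 | 60 | gray | 4 | Z3 | 4
4 | 8 | 6 | gray | 4 | Z3 | 8
4 | 8 | 6 | green | 4 | Z2 | 80
4 | 8 | 6 | gray | 4 | Z3 | 4
9 | 70 | 70 | gray | 9 | X2 | 8
After WHERE (1 rows):
teams.price | teams.score | teams.rank | orders.kind | orders.price | orders.code | orders.id
9 | 70 | 70 | gray | 9 | X2 | 8
After SELECT (1 rows):
teams.rank | orders.kind | teams.price
70 | gray | 9
After ORDER BY (1 rows):
teams.rank | orders.kind | teams.price
70 | gray | 9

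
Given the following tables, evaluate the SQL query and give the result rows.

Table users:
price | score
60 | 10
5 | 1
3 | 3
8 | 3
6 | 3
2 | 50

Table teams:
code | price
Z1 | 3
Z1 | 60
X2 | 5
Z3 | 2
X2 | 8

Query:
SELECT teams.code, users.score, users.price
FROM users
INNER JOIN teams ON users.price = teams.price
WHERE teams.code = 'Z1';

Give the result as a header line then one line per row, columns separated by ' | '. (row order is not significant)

After JOIN teams (5 rows):
users.price | users.score | teams.code | teams.price
60 | 10 | Z1 | 60
5 | 1 | X2 | 5
3 | 3 | Z1 | 3
8 | 3 | X2 | 8
2 | 50 | Z3 | 2
After WHERE (2 rows):
users.price | users.score | teams.code | teams.price
60 | 10 | Z1 | 60
3 | 3 | Z1 | 3
After SELECT (2 rows):
teams.code | users.score | users.price
Z1 | 10 | 60
Z1 | 3 | 3

== RESULT ==
teams.code | users.score | users.price
Z1 | 10 | 60
Z1 | 3 | 3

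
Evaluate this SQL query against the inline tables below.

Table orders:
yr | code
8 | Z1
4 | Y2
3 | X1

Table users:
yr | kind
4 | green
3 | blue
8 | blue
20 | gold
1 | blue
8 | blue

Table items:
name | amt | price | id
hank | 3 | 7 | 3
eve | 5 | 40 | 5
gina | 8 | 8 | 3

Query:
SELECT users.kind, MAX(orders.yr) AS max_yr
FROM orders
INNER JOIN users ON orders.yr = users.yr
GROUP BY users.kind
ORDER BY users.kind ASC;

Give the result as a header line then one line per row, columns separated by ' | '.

== RESULT ==
users.kind | max_yr
blue | 8
green | 4

Derivation:
After JOIN users (4 rows):
orders.yr | orders.code | users.yr | users.kind
8 | Z1 | 8 | blue
8 | Z1 | 8 | blue
4 | Y2 | 4 | green
3 | X1 | 3 | blue
After GROUP BY (2 rows):
users.kind | max_yr
blue | 8
green | 4
After ORDER BY (2 rows):
users.kind | max_yr
blue | 8
green | 4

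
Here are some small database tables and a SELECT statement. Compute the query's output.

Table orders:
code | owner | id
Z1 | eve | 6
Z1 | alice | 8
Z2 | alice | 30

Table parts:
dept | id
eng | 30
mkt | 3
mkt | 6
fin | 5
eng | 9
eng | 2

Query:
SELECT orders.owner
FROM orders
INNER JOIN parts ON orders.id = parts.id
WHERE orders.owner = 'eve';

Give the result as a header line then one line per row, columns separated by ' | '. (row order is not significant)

== RESULT ==
orders.owner
eve

Derivation:
After JOIN parts (2 rows):
orders.code | orders.owner | orders.id | parts.dept | parts.id
Z1 | eve | 6 | mkt | 6
Z2 | alice | 30 | eng | 30
After WHERE (1 rows):
orders.code | orders.owner | orders.id | parts.dept | parts.id
Z1 | eve | 6 | mkt | 6
After SELECT (1 rows):
orders.owner
eve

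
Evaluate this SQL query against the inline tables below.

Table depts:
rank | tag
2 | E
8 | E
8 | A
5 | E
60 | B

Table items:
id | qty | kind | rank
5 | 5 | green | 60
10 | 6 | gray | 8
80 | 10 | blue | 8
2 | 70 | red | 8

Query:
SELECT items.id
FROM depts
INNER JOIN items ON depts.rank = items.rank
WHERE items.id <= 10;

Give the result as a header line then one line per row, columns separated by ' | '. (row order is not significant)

After JOIN items (7 rows):
depts.rank | depts.tag | items.id | items.qty | items.kind | items.rank
8 | E | 10 | 6 | gray | 8
8 | E | 80 | 10 | blue | 8
8 | E | 2 | 70 | red | 8
8 | A | 10 | 6 | gray | 8
8 | A | 80 | 10 | blue | 8
8 | A | 2 | 70 | red | 8
60 | B | 5 | 5 | green | 60
After WHERE (5 rows):
depts.rank | depts.tag | items.id | items.qty | items.kind | items.rank
8 | E | 10 | 6 | gray | 8
8 | E | 2 | 70 | red | 8
8 | A | 10 | 6 | gray | 8
8 | A | 2 | 70 | red | 8
60 | B | 5 | 5 | green | 60
After SELECT (5 rows):
items.id
10
2
10
2
5

== RESULT ==
items.id
10
2
10
2
5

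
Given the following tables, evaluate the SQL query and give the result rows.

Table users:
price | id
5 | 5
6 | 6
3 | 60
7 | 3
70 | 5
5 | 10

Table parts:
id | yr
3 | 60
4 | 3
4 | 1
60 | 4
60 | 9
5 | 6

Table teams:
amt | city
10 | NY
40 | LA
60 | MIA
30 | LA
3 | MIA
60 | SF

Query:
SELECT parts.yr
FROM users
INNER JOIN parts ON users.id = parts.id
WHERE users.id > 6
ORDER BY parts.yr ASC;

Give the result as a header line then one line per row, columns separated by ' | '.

After JOIN parts (5 rows):
users.price | users.id | parts.id | parts.yr
5 | 5 | 5 | 6
3 | 60 | 60 | 4
3 | 60 | 60 | 9
7 | 3 | 3 | 60
70 | 5 | 5 | 6
After WHERE (2 rows):
users.price | users.id | parts.id | parts.yr
3 | 60 | 60 | 4
3 | 60 | 60 | 9
After SELECT (2 rows):
parts.yr
4
9
After ORDER BY (2 rows):
parts.yr
4
9

== RESULT ==
parts.yr
4
9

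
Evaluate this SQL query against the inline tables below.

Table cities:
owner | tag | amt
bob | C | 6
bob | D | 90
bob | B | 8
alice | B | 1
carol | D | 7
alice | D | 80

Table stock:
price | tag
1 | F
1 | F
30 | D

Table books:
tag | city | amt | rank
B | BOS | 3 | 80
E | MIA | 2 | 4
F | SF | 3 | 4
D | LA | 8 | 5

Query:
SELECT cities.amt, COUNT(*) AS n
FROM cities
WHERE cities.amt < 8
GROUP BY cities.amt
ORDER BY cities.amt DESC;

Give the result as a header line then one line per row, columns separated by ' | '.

After WHERE (3 rows):
cities.owner | cities.tag | cities.amt
bob | C | 6
alice | B | 1
carol | D | 7
After GROUP BY (3 rows):
cities.amt | n
6 | 1
1 | 1
7 | 1
After ORDER BY (3 rows):
cities.amt | n
7 | 1
6 | 1
1 | 1

== RESULT ==
cities.amt | n
7 | 1
6 | 1
1 | 1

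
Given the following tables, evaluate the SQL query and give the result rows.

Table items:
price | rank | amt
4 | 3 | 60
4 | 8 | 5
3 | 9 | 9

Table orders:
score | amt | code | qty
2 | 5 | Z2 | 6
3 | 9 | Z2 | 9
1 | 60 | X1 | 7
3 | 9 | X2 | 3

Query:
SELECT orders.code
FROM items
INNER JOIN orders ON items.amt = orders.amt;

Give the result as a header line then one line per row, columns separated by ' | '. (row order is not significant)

== RESULT ==
orders.code
X1
Z2
Z2
X2

Derivation:
After JOIN orders (4 rows):
items.price | items.rank | items.amt | orders.score | orders.amt | orders.code | orders.qty
4 | 3 | 60 | 1 | 60 | X1 | 7
4 | 8 | 5 | 2 | 5 | Z2 | 6
3 | 9 | 9 | 3 | 9 | Z2 | 9
3 | 9 | 9 | 3 | 9 | X2 | 3
After SELECT (4 rows):
orders.code
X1
Z2
Z2
X2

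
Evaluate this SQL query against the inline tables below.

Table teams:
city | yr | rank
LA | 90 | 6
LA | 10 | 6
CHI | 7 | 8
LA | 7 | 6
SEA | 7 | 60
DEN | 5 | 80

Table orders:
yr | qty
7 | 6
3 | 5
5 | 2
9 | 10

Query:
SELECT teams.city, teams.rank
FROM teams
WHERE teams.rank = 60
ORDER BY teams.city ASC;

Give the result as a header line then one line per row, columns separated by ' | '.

After WHERE (1 rows):
teams.city | teams.yr | teams.rank
SEA | 7 | 60
After SELECT (1 rows):
teams.city | teams.rank
SEA | 60
After ORDER BY (1 rows):
teams.city | teams.rank
SEA | 60

== RESULT ==
teams.city | teams.rank
SEA | 60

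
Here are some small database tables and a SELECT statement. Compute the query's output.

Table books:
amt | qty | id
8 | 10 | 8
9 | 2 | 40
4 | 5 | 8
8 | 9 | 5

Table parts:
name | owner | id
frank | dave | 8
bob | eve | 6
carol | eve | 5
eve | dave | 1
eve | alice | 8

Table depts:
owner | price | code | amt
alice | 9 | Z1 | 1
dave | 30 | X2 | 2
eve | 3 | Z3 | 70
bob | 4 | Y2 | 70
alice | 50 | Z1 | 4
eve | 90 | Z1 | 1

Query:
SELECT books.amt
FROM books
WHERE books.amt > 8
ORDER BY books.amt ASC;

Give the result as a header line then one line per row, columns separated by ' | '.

After WHERE (1 rows):
books.amt | books.qty | books.id
9 | 2 | 40
After SELECT (1 rows):
books.amt
9
After ORDER BY (1 rows):
books.amt
9

== RESULT ==
books.amt
9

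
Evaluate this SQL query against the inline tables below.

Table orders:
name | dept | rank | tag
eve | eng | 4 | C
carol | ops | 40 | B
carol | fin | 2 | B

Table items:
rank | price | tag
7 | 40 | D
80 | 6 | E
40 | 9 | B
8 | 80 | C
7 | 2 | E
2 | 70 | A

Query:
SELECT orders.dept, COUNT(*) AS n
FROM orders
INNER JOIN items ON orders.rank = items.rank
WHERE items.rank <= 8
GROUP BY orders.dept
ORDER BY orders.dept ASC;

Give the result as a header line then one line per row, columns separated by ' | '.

== RESULT ==
orders.dept | n
fin | 1

Derivation:
After JOIN items (2 rows):
orders.name | orders.dept | orders.rank | orders.tag | items.rank | items.price | items.tag
carol | ops | 40 | B | 40 | 9 | B
carol | fin | 2 | B | 2 | 70 | A
After WHERE (1 rows):
orders.name | orders.dept | orders.rank | orders.tag | items.rank | items.price | items.tag
carol | fin | 2 | B | 2 | 70 | A
After GROUP BY (1 rows):
orders.dept | n
fin | 1
After ORDER BY (1 rows):
orders.dept | n
fin | 1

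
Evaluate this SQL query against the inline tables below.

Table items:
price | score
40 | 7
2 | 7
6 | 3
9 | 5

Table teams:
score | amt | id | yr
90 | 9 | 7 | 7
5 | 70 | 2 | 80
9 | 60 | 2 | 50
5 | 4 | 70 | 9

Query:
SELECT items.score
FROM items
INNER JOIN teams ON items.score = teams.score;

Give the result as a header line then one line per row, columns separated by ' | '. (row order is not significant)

After JOIN teams (2 rows):
items.price | items.score | teams.score | teams.amt | teams.id | teams.yr
9 | 5 | 5 | 70 | 2 | 80
9 | 5 | 5 | 4 | 70 | 9
After SELECT (2 rows):
items.score
5
5

== RESULT ==
items.score
5
5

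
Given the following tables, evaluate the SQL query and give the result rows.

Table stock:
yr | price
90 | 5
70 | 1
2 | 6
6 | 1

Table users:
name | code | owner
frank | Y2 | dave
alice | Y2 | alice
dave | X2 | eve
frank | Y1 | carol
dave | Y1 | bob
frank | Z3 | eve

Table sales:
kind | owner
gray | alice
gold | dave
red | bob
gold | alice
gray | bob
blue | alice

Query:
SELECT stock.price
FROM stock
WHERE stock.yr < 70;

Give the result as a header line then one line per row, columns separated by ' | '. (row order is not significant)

== RESULT ==
stock.price
6
1

Derivation:
After WHERE (2 rows):
stock.yr | stock.price
2 | 6
6 | 1
After SELECT (2 rows):
stock.price
6
1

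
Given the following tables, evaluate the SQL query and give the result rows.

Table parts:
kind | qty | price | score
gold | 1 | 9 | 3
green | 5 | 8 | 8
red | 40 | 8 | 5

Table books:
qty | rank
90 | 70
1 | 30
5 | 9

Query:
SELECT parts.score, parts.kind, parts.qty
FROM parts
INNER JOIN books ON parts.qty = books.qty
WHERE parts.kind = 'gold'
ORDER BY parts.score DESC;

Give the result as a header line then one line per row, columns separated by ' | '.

== RESULT ==
parts.score | parts.kind | parts.qty
3 | gold | 1

Derivation:
After JOIN books (2 rows):
parts.kind | parts.qty | parts.price | parts.score | books.qty | books.rank
gold | 1 | 9 | 3 | 1 | 30
green | 5 | 8 | 8 | 5 | 9
After WHERE (1 rows):
parts.kind | parts.qty | parts.price | parts.score | books.qty | books.rank
gold | 1 | 9 | 3 | 1 | 30
After SELECT (1 rows):
parts.score | parts.kind | parts.qty
3 | gold | 1
After ORDER BY (1 rows):
parts.score | parts.kind | parts.qty
3 | gold | 1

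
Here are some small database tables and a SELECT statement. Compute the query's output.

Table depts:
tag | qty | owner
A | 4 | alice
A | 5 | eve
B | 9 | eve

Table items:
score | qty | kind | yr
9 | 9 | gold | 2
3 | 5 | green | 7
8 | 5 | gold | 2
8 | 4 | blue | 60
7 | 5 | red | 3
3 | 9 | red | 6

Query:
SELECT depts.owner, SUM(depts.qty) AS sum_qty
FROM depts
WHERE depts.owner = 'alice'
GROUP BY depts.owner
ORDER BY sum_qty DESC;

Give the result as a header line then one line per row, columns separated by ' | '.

After WHERE (1 rows):
depts.tag | depts.qty | depts.owner
A | 4 | alice
After GROUP BY (1 rows):
depts.owner | sum_qty
alice | 4
After ORDER BY (1 rows):
depts.owner | sum_qty
alice | 4

== RESULT ==
depts.owner | sum_qty
alice | 4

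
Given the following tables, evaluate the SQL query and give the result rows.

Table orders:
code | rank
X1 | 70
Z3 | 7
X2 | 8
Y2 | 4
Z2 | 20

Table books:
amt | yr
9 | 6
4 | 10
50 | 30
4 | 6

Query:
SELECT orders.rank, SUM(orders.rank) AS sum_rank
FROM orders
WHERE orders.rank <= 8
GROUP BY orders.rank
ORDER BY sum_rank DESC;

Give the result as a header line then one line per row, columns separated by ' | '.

After WHERE (3 rows):
orders.code | orders.rank
Z3 | 7
X2 | 8
Y2 | 4
After GROUP BY (3 rows):
orders.rank | sum_rank
7 | 7
8 | 8
4 | 4
After ORDER BY (3 rows):
orders.rank | sum_rank
8 | 8
7 | 7
4 | 4

== RESULT ==
orders.rank | sum_rank
8 | 8
7 | 7
4 | 4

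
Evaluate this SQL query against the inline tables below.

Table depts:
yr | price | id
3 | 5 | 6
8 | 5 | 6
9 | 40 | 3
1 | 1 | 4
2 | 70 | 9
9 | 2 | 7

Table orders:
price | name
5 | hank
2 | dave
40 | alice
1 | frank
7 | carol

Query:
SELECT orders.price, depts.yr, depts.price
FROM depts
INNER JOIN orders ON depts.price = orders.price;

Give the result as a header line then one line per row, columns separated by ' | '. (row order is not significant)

== RESULT ==
orders.price | depts.yr | depts.price
5 | 3 | 5
5 | 8 | 5
40 | 9 | 40
1 | 1 | 1
2 | 9 | 2

Derivation:
After JOIN orders (5 rows):
depts.yr | depts.price | depts.id | orders.price | orders.name
3 | 5 | 6 | 5 | hank
8 | 5 | 6 | 5 | hank
9 | 40 | 3 | 40 | alice
1 | 1 | 4 | 1 | frank
9 | 2 | 7 | 2 | dave
After SELECT (5 rows):
orders.price | depts.yr | depts.price
5 | 3 | 5
5 | 8 | 5
40 | 9 | 40
1 | 1 | 1
2 | 9 | 2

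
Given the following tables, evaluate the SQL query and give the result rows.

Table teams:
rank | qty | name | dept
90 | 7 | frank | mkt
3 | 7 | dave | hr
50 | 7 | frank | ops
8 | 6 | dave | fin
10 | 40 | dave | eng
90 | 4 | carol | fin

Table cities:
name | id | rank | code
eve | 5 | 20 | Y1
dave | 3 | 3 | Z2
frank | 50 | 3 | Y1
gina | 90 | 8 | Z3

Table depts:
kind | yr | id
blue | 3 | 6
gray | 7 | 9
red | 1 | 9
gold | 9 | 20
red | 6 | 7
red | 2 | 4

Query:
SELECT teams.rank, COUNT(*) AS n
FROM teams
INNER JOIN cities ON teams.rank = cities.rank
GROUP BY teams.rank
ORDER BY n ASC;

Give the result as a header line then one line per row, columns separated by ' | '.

== RESULT ==
teams.rank | n
8 | 1
3 | 2

Derivation:
After JOIN cities (3 rows):
teams.rank | teams.qty | teams.name | teams.dept | cities.name | cities.id | cities.rank | cities.code
3 | 7 | dave | hr | dave | 3 | 3 | Z2
3 | 7 | dave | hr | frank | 50 | 3 | Y1
8 | 6 | dave | fin | gina | 90 | 8 | Z3
After GROUP BY (2 rows):
teams.rank | n
3 | 2
8 | 1
After ORDER BY (2 rows):
teams.rank | n
8 | 1
3 | 2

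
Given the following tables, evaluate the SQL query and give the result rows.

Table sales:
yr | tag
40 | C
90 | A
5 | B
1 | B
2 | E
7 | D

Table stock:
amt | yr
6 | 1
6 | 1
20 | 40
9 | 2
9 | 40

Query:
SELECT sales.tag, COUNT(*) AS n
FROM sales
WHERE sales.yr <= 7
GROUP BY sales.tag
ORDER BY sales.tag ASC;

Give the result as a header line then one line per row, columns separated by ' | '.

After WHERE (4 rows):
sales.yr | sales.tag
5 | B
1 | B
2 | E
7 | D
After GROUP BY (3 rows):
sales.tag | n
B | 2
E | 1
D | 1
After ORDER BY (3 rows):
sales.tag | n
B | 2
D | 1
E | 1

== RESULT ==
sales.tag | n
B | 2
D | 1
E | 1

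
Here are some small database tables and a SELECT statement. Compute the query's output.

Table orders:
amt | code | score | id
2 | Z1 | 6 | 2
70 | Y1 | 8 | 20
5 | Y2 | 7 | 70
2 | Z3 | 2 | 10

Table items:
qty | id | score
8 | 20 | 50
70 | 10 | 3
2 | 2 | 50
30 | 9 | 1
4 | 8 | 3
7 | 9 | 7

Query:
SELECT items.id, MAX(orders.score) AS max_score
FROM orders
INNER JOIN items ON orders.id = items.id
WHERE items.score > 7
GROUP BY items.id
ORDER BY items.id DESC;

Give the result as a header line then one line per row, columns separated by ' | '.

After JOIN items (3 rows):
orders.amt | orders.code | orders.score | orders.id | items.qty | items.id | items.score
2 | Z1 | 6 | 2 | 2 | 2 | 50
70 | Y1 | 8 | 20 | 8 | 20 | 50
2 | Z3 | 2 | 10 | 70 | 10 | 3
After WHERE (2 rows):
orders.amt | orders.code | orders.score | orders.id | items.qty | items.id | items.score
2 | Z1 | 6 | 2 | 2 | 2 | 50
70 | Y1 | 8 | 20 | 8 | 20 | 50
After GROUP BY (2 rows):
items.id | max_score
2 | 6
20 | 8
After ORDER BY (2 rows):
items.id | max_score
20 | 8
2 | 6

== RESULT ==
items.id | max_score
20 | 8
2 | 6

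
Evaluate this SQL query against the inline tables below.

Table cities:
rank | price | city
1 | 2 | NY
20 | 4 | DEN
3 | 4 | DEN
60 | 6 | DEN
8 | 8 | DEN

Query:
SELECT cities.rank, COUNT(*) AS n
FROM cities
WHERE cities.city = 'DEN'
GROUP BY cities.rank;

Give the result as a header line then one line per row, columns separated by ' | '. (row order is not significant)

After WHERE (4 rows):
cities.rank | cities.price | cities.city
20 | 4 | DEN
3 | 4 | DEN
60 | 6 | DEN
8 | 8 | DEN
After GROUP BY (4 rows):
cities.rank | n
20 | 1
3 | 1
60 | 1
8 | 1

== RESULT ==
cities.rank | n
20 | 1
3 | 1
60 | 1
8 | 1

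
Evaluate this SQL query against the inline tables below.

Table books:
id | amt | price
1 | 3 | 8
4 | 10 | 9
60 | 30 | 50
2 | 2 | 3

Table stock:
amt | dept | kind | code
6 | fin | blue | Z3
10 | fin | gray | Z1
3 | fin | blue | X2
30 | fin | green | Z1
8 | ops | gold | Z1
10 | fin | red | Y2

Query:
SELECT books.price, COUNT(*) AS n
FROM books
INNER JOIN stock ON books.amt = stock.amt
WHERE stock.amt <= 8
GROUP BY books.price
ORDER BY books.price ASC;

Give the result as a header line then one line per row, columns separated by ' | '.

== RESULT ==
books.price | n
8 | 1

Derivation:
After JOIN stock (4 rows):
books.id | books.amt | books.price | stock.amt | stock.dept | stock.kind | stock.code
1 | 3 | 8 | 3 | fin | blue | X2
4 | 10 | 9 | 10 | fin | gray | Z1
4 | 10 | 9 | 10 | fin | red | Y2
60 | 30 | 50 | 30 | fin | green | Z1
After WHERE (1 rows):
books.id | books.amt | books.price | stock.amt | stock.dept | stock.kind | stock.code
1 | 3 | 8 | 3 | fin | blue | X2
After GROUP BY (1 rows):
books.price | n
8 | 1
After ORDER BY (1 rows):
books.price | n
8 | 1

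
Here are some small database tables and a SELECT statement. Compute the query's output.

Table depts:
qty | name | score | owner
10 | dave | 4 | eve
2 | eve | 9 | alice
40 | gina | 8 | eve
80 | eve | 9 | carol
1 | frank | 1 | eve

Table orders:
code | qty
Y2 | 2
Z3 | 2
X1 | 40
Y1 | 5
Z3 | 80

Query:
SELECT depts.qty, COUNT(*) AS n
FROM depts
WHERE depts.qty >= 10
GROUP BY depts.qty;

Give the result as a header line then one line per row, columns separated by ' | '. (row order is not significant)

After WHERE (3 rows):
depts.qty | depts.name | depts.score | depts.owner
10 | dave | 4 | eve
40 | gina | 8 | eve
80 | eve | 9 | carol
After GROUP BY (3 rows):
depts.qty | n
10 | 1
40 | 1
80 | 1

== RESULT ==
depts.qty | n
10 | 1
40 | 1
80 | 1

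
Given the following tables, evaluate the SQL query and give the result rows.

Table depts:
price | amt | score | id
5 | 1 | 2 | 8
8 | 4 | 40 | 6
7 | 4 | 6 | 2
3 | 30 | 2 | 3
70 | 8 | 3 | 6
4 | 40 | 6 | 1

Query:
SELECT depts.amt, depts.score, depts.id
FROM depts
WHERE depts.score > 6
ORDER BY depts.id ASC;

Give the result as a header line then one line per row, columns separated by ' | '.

After WHERE (1 rows):
depts.price | depts.amt | depts.score | depts.id
8 | 4 | 40 | 6
After SELECT (1 rows):
depts.amt | depts.score | depts.id
4 | 40 | 6
After ORDER BY (1 rows):
depts.amt | depts.score | depts.id
4 | 40 | 6

== RESULT ==
depts.amt | depts.score | depts.id
4 | 40 | 6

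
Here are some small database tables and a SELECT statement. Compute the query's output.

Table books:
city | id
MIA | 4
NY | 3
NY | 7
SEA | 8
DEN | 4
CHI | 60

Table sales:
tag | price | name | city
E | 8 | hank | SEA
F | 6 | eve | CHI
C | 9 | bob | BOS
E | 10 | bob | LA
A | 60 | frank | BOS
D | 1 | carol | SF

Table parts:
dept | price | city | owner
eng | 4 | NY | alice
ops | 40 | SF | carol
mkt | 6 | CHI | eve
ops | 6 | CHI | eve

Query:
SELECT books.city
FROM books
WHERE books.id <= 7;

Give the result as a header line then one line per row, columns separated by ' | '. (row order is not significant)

After WHERE (4 rows):
books.city | books.id
MIA | 4
NY | 3
NY | 7
DEN | 4
After SELECT (4 rows):
books.city
MIA
NY
NY
DEN

== RESULT ==
books.city
MIA
NY
NY
DEN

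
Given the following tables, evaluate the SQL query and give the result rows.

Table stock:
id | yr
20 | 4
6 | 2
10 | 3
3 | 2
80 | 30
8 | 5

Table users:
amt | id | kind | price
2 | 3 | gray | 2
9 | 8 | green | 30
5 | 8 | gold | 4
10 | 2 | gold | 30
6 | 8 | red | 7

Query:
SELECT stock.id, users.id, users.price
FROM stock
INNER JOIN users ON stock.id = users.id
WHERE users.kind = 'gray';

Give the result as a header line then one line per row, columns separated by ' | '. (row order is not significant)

== RESULT ==
stock.id | users.id | users.price
3 | 3 | 2

Derivation:
After JOIN users (4 rows):
stock.id | stock.yr | users.amt | users.id | users.kind | users.price
3 | 2 | 2 | 3 | gray | 2
8 | 5 | 9 | 8 | green | 30
8 | 5 | 5 | 8 | gold | 4
8 | 5 | 6 | 8 | red | 7
After WHERE (1 rows):
stock.id | stock.yr | users.amt | users.id | users.kind | users.price
3 | 2 | 2 | 3 | gray | 2
After SELECT (1 rows):
stock.id | users.id | users.price
3 | 3 | 2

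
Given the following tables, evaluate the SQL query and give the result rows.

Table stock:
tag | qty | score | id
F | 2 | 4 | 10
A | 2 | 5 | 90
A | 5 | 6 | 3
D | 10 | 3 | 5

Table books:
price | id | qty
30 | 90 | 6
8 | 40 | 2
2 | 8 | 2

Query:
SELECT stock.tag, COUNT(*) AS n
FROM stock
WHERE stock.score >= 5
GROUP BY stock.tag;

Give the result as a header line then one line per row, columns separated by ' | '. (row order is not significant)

== RESULT ==
stock.tag | n
A | 2

Derivation:
After WHERE (2 rows):
stock.tag | stock.qty | stock.score | stock.id
A | 2 | 5 | 90
A | 5 | 6 | 3
After GROUP BY (1 rows):
stock.tag | n
A | 2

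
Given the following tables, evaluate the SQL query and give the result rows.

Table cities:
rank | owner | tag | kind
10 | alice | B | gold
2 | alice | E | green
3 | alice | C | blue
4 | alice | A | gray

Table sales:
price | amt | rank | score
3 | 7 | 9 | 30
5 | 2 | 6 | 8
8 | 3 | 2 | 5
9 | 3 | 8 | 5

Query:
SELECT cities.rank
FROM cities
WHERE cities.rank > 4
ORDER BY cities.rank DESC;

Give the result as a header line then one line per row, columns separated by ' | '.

After WHERE (1 rows):
cities.rank | cities.owner | cities.tag | cities.kind
10 | alice | B | gold
After SELECT (1 rows):
cities.rank
10
After ORDER BY (1 rows):
cities.rank
10

== RESULT ==
cities.rank
10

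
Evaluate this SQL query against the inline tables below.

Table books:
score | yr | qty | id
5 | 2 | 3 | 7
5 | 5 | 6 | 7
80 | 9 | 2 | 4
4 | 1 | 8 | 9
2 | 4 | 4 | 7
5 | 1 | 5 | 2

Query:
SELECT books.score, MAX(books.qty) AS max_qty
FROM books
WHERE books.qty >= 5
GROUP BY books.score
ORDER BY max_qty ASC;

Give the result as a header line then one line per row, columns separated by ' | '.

== RESULT ==
books.score | max_qty
5 | 6
4 | 8

Derivation:
After WHERE (3 rows):
books.score | books.yr | books.qty | books.id
5 | 5 | 6 | 7
4 | 1 | 8 | 9
5 | 1 | 5 | 2
After GROUP BY (2 rows):
books.score | max_qty
5 | 6
4 | 8
After ORDER BY (2 rows):
books.score | max_qty
5 | 6
4 | 8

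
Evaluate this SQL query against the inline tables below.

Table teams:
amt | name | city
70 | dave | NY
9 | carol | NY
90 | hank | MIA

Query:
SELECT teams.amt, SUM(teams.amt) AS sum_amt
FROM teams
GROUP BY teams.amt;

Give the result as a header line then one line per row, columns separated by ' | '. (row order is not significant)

== RESULT ==
teams.amt | sum_amt
70 | 70
9 | 9
90 | 90

Derivation:
After GROUP BY (3 rows):
teams.amt | sum_amt
70 | 70
9 | 9
90 | 90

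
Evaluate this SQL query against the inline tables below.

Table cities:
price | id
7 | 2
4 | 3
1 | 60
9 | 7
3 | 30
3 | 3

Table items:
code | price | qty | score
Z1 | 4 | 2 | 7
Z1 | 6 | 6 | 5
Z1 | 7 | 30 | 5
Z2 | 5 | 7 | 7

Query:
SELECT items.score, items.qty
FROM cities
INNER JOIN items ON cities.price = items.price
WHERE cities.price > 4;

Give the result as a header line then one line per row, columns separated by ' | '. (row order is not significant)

After JOIN items (2 rows):
cities.price | cities.id | items.code | items.price | items.qty | items.score
7 | 2 | Z1 | 7 | 30 | 5
4 | 3 | Z1 | 4 | 2 | 7
After WHERE (1 rows):
cities.price | cities.id | items.code | items.price | items.qty | items.score
7 | 2 | Z1 | 7 | 30 | 5
After SELECT (1 rows):
items.score | items.qty
5 | 30

== RESULT ==
items.score | items.qty
5 | 30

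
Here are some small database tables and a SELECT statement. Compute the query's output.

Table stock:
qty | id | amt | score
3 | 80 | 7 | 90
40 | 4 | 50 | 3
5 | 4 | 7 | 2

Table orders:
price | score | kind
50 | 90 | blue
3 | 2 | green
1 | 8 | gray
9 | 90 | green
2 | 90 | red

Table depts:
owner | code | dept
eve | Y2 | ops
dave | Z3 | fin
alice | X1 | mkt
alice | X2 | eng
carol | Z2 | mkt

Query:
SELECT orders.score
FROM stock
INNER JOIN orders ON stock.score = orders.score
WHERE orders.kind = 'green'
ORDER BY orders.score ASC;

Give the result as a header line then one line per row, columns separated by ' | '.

== RESULT ==
orders.score
2
90

Derivation:
After JOIN orders (4 rows):
stock.qty | stock.id | stock.amt | stock.score | orders.price | orders.score | orders.kind
3 | 80 | 7 | 90 | 50 | 90 | blue
3 | 80 | 7 | 90 | 9 | 90 | green
3 | 80 | 7 | 90 | 2 | 90 | red
5 | 4 | 7 | 2 | 3 | 2 | green
After WHERE (2 rows):
stock.qty | stock.id | stock.amt | stock.score | orders.price | orders.score | orders.kind
3 | 80 | 7 | 90 | 9 | 90 | green
5 | 4 | 7 | 2 | 3 | 2 | green
After SELECT (2 rows):
orders.score
90
2
After ORDER BY (2 rows):
orders.score
2
90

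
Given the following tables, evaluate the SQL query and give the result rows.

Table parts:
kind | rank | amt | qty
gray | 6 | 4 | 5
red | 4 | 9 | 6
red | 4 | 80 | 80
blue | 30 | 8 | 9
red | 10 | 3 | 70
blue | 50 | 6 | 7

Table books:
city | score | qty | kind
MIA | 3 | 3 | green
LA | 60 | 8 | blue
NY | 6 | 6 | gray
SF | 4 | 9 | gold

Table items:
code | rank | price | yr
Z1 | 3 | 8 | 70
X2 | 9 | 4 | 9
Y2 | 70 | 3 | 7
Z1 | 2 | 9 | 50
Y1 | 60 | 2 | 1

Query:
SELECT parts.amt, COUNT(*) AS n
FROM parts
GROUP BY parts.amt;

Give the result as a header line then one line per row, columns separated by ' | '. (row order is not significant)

After GROUP BY (6 rows):
parts.amt | n
4 | 1
9 | 1
80 | 1
8 | 1
3 | 1
6 | 1

== RESULT ==
parts.amt | n
4 | 1
9 | 1
80 | 1
8 | 1
3 | 1
6 | 1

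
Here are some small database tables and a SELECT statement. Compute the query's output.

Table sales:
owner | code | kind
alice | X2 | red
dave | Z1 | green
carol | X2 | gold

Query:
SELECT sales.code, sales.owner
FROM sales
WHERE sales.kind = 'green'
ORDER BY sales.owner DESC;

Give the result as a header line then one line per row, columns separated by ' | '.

== RESULT ==
sales.code | sales.owner
Z1 | dave

Derivation:
After WHERE (1 rows):
sales.owner | sales.code | sales.kind
dave | Z1 | green
After SELECT (1 rows):
sales.code | sales.owner
Z1 | dave
After ORDER BY (1 rows):
sales.code | sales.owner
Z1 | dave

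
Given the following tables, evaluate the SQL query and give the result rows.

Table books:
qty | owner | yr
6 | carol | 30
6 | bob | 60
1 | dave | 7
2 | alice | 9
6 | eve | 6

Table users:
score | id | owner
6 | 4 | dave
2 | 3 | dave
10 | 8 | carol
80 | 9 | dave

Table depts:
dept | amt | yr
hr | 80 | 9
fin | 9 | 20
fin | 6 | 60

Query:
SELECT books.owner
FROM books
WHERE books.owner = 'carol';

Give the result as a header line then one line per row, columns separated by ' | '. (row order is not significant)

After WHERE (1 rows):
books.qty | books.owner | books.yr
6 | carol | 30
After SELECT (1 rows):
books.owner
carol

== RESULT ==
books.owner
carol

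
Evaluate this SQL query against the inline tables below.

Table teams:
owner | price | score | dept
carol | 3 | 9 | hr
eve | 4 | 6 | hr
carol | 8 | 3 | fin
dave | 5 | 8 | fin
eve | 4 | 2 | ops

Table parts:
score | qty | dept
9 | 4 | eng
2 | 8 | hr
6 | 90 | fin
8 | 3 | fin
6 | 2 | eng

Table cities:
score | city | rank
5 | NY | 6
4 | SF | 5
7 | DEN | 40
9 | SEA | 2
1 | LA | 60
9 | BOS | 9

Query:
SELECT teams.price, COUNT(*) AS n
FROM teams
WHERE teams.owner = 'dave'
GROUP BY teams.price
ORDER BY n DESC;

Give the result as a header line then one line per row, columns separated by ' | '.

== RESULT ==
teams.price | n
5 | 1

Derivation:
After WHERE (1 rows):
teams.owner | teams.price | teams.score | teams.dept
dave | 5 | 8 | fin
After GROUP BY (1 rows):
teams.price | n
5 | 1
After ORDER BY (1 rows):
teams.price | n
5 | 1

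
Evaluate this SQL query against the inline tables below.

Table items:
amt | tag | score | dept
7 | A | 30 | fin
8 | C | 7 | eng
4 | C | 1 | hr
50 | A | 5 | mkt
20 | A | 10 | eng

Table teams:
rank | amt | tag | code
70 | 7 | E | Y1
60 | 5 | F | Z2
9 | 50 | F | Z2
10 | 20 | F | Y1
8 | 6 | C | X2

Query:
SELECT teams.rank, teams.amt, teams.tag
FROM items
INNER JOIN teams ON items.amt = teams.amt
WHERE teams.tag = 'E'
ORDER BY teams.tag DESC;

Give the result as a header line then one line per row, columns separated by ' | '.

== RESULT ==
teams.rank | teams.amt | teams.tag
70 | 7 | E

Derivation:
After JOIN teams (3 rows):
items.amt | items.tag | items.score | items.dept | teams.rank | teams.amt | teams.tag | teams.code
7 | A | 30 | fin | 70 | 7 | E | Y1
50 | A | 5 | mkt | 9 | 50 | F | Z2
20 | A | 10 | eng | 10 | 20 | F | Y1
After WHERE (1 rows):
items.amt | items.tag | items.score | items.dept | teams.rank | teams.amt | teams.tag | teams.code
7 | A | 30 | fin | 70 | 7 | E | Y1
After SELECT (1 rows):
teams.rank | teams.amt | teams.tag
70 | 7 | E
After ORDER BY (1 rows):
teams.rank | teams.amt | teams.tag
70 | 7 | E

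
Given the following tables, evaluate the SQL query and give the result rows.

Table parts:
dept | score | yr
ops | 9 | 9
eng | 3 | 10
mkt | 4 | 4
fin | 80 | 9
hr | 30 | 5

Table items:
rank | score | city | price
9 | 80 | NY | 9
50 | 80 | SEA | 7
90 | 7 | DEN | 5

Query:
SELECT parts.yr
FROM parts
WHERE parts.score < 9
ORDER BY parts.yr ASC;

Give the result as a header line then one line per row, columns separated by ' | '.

After WHERE (2 rows):
parts.dept | parts.score | parts.yr
eng | 3 | 10
mkt | 4 | 4
After SELECT (2 rows):
parts.yr
10
4
After ORDER BY (2 rows):
parts.yr
4
10

== RESULT ==
parts.yr
4
10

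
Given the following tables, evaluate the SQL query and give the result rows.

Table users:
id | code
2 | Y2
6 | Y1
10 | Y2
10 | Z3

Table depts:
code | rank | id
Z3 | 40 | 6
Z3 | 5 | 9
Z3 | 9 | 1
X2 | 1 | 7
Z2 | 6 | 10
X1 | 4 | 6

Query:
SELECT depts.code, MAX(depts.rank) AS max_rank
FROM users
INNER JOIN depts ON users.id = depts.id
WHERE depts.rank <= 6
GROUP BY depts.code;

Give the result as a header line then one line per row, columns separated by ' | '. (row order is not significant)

== RESULT ==
depts.code | max_rank
X1 | 4
Z2 | 6

Derivation:
After JOIN depts (4 rows):
users.id | users.code | depts.code | depts.rank | depts.id
6 | Y1 | Z3 | 40 | 6
6 | Y1 | X1 | 4 | 6
10 | Y2 | Z2 | 6 | 10
10 | Z3 | Z2 | 6 | 10
After WHERE (3 rows):
users.id | users.code | depts.code | depts.rank | depts.id
6 | Y1 | X1 | 4 | 6
10 | Y2 | Z2 | 6 | 10
10 | Z3 | Z2 | 6 | 10
After GROUP BY (2 rows):
depts.code | max_rank
X1 | 4
Z2 | 6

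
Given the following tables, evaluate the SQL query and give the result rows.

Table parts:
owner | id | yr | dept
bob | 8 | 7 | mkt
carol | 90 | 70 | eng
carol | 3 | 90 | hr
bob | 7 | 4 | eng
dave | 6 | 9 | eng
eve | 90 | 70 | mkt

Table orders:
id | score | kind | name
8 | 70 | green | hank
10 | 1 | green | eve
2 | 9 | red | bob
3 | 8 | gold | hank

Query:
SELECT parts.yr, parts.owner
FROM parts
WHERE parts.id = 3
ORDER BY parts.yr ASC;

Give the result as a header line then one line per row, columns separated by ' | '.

After WHERE (1 rows):
parts.owner | parts.id | parts.yr | parts.dept
carol | 3 | 90 | hr
After SELECT (1 rows):
parts.yr | parts.owner
90 | carol
After ORDER BY (1 rows):
parts.yr | parts.owner
90 | carol

== RESULT ==
parts.yr | parts.owner
90 | carol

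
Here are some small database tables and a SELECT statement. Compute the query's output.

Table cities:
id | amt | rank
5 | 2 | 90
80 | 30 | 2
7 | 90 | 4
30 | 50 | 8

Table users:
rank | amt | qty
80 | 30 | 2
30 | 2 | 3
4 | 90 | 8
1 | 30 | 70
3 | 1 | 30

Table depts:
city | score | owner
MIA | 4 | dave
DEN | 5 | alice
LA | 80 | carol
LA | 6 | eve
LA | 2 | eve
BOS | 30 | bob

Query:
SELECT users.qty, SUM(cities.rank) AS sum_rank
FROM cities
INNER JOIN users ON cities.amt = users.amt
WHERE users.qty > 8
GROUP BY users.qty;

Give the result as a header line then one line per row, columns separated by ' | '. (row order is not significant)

== RESULT ==
users.qty | sum_rank
70 | 2

Derivation:
After JOIN users (4 rows):
cities.id | cities.amt | cities.rank | users.rank | users.amt | users.qty
5 | 2 | 90 | 30 | 2 | 3
80 | 30 | 2 | 80 | 30 | 2
80 | 30 | 2 | 1 | 30 | 70
7 | 90 | 4 | 4 | 90 | 8
After WHERE (1 rows):
cities.id | cities.amt | cities.rank | users.rank | users.amt | users.qty
80 | 30 | 2 | 1 | 30 | 70
After GROUP BY (1 rows):
users.qty | sum_rank
70 | 2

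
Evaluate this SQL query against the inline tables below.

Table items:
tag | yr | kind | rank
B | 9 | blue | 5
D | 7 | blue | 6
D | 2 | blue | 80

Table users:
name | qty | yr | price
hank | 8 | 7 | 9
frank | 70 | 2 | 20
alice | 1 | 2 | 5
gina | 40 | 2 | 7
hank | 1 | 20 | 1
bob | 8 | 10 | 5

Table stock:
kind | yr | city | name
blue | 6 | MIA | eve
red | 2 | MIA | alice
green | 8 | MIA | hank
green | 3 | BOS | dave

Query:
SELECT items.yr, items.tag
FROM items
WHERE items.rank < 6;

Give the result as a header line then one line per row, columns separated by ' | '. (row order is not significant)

== RESULT ==
items.yr | items.tag
9 | B

Derivation:
After WHERE (1 rows):
items.tag | items.yr | items.kind | items.rank
B | 9 | blue | 5
After SELECT (1 rows):
items.yr | items.tag
9 | B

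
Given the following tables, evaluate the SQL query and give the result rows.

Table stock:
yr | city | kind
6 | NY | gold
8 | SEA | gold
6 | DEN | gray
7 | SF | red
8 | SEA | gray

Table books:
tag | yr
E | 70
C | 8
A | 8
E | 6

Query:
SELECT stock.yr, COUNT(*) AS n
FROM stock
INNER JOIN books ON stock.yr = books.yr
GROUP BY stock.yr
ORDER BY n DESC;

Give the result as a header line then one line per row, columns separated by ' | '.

== RESULT ==
stock.yr | n
8 | 4
6 | 2

Derivation:
After JOIN books (6 rows):
stock.yr | stock.city | stock.kind | books.tag | books.yr
6 | NY | gold | E | 6
8 | SEA | gold | C | 8
8 | SEA | gold | A | 8
6 | DEN | gray | E | 6
8 | SEA | gray | C | 8
8 | SEA | gray | A | 8
After GROUP BY (2 rows):
stock.yr | n
6 | 2
8 | 4
After ORDER BY (2 rows):
stock.yr | n
8 | 4
6 | 2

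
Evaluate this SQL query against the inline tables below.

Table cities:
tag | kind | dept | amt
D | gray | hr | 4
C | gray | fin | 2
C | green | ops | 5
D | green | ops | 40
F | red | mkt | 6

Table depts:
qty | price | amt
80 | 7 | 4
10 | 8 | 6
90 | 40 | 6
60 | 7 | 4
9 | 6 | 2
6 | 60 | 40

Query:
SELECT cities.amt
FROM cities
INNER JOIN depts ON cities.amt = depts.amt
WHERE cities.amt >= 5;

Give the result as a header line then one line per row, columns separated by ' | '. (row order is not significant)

== RESULT ==
cities.amt
40
6
6

Derivation:
After JOIN depts (6 rows):
cities.tag | cities.kind | cities.dept | cities.amt | depts.qty | depts.price | depts.amt
D | gray | hr | 4 | 80 | 7 | 4
D | gray | hr | 4 | 60 | 7 | 4
C | gray | fin | 2 | 9 | 6 | 2
D | green | ops | 40 | 6 | 60 | 40
F | red | mkt | 6 | 10 | 8 | 6
F | red | mkt | 6 | 90 | 40 | 6
After WHERE (3 rows):
cities.tag | cities.kind | cities.dept | cities.amt | depts.qty | depts.price | depts.amt
D | green | ops | 40 | 6 | 60 | 40
F | red | mkt | 6 | 10 | 8 | 6
F | red | mkt | 6 | 90 | 40 | 6
After SELECT (3 rows):
cities.amt
40
6
6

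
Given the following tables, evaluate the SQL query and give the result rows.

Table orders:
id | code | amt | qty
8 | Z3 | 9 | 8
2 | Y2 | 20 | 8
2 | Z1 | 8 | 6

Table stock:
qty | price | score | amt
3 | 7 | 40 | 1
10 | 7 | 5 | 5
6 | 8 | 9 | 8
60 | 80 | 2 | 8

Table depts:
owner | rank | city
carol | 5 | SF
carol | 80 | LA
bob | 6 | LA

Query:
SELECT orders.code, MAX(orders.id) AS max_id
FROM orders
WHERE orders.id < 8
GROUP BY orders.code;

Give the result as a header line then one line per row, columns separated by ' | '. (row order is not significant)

After WHERE (2 rows):
orders.id | orders.code | orders.amt | orders.qty
2 | Y2 | 20 | 8
2 | Z1 | 8 | 6
After GROUP BY (2 rows):
orders.code | max_id
Y2 | 2
Z1 | 2

== RESULT ==
orders.code | max_id
Y2 | 2
Z1 | 2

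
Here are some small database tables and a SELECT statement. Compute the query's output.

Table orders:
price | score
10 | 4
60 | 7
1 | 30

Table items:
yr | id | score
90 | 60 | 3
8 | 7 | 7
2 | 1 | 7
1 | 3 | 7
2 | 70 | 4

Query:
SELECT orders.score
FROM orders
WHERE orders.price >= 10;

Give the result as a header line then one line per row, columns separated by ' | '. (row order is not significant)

After WHERE (2 rows):
orders.price | orders.score
10 | 4
60 | 7
After SELECT (2 rows):
orders.score
4
7

== RESULT ==
orders.score
4
7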